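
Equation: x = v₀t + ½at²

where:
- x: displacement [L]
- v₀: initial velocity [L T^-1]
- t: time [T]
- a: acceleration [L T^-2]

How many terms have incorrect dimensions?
0

LHS x: [L]
- v₀t: [L] ✓
- ½at²: [L] ✓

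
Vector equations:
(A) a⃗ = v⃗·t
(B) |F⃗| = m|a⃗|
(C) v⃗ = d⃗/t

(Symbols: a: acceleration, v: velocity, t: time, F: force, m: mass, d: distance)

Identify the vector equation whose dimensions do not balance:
(A) a⃗ = v⃗·t

(A) a⃗ = v⃗·t: LHS [L T^-2], RHS [L] ✗ — acceleration is velocity per time; should be v⃗/t
(B) |F⃗| = m|a⃗|: LHS [L M T^-2], RHS [L M T^-2] ✓ — magnitudes of vectors are scalars
(C) v⃗ = d⃗/t: LHS [L T^-1], RHS [L T^-1] ✓ — displacement (vector) divided by time (scalar)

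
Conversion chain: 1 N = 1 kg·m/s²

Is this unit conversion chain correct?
The chain is correct (no errors).

Correct: Newton is defined as kg·m/s²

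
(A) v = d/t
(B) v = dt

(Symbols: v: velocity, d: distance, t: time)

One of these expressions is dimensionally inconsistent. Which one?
(B)

(A) v = d/t: LHS [L T^-1], RHS [L T^-1] ✓
(B) v = dt: LHS [L T^-1], RHS [L T] ✗

Expression (B) v = dt is dimensionally incorrect.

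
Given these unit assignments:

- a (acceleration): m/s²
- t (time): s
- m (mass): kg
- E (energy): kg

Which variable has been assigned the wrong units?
E

The variable E (energy) should have units J, not kg.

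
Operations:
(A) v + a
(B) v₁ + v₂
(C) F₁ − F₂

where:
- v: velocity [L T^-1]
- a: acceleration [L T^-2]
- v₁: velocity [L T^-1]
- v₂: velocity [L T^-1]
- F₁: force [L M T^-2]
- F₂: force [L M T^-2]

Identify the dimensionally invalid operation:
(A) v + a

(A) v + a: v [L T^-1] and a [L T^-2] — different dimensions cannot be added/subtracted ✗
(B) v₁ + v₂: v₁ [L T^-1] and v₂ [L T^-1] — same dimensions ✓
(C) F₁ − F₂: F₁ [L M T^-2] and F₂ [L M T^-2] — same dimensions ✓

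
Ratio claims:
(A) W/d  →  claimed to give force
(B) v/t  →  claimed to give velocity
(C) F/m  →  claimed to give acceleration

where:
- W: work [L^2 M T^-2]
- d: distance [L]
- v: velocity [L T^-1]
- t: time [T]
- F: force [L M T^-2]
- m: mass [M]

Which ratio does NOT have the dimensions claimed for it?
(B) v/t does not give velocity

(A) W/d: [L M T^-2] = force [L M T^-2] ✓
(B) v/t: [L T^-2] ≠ velocity [L T^-1] ✗
(C) F/m: [L T^-2] = acceleration [L T^-2] ✓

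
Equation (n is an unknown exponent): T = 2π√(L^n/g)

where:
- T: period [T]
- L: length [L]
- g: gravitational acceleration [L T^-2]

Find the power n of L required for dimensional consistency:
n = 1

T has dimensions [T]; L has dimensions [L].
With n = 1: 2π√(L^1/g) has dimensions [T], matching the LHS ✓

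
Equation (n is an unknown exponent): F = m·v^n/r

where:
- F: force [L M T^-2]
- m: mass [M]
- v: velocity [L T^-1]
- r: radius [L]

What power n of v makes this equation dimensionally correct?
n = 2

F has dimensions [L M T^-2]; v has dimensions [L T^-1].
The rest of the RHS has dimensions [L^-1 M], so v^n must supply [L^2 T^-2].
With n = 2: m·v^2/r has dimensions [L M T^-2], matching the LHS ✓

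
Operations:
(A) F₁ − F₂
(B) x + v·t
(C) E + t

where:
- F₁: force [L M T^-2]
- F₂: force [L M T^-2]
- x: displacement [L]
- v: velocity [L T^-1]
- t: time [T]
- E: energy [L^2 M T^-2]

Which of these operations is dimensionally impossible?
(C) E + t

(A) F₁ − F₂: F₁ [L M T^-2] and F₂ [L M T^-2] — same dimensions ✓
(B) x + v·t: x [L] and v·t [L] — same dimensions ✓
(C) E + t: E [L^2 M T^-2] and t [T] — different dimensions cannot be added/subtracted ✗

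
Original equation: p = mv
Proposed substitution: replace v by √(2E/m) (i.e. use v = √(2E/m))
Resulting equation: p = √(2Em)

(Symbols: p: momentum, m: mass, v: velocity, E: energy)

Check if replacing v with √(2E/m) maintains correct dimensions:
Yes

[v] = [L T^-1] and [√(2E/m)] = [L T^-1]. These match, so the substitution replaces a quantity by one of the same dimensions and the result p = √(2Em) has LHS [L M T^-1] vs RHS [L M T^-1] — still consistent.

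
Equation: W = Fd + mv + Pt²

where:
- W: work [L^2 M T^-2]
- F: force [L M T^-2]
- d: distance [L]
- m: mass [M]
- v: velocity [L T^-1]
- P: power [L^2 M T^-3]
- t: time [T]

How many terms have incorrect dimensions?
2

LHS W: [L^2 M T^-2]
- Fd: [L^2 M T^-2] ✓
- mv: [L M T^-1] ✗
- Pt²: [L^2 M T^-1] ✗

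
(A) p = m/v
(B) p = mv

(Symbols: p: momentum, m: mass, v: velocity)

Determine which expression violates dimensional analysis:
(A)

(A) p = m/v: LHS [L M T^-1], RHS [L^-1 M T] ✗
(B) p = mv: LHS [L M T^-1], RHS [L M T^-1] ✓

Expression (A) p = m/v is dimensionally incorrect.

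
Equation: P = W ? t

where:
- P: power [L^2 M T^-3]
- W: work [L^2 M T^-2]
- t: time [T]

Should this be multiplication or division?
division (÷): P = W ÷ t

P [L^2 M T^-3]; W [L^2 M T^-2]; t [T].
W × t → [L^2 M T^-1] ✗
W ÷ t → [L^2 M T^-3] ✓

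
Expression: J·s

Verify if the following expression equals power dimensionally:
No

The expression J·s has dimensions [L^2 M T^-1], but power has dimensions [L^2 M T^-3].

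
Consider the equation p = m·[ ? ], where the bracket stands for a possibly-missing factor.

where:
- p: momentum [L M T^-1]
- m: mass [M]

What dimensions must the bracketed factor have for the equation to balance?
[L T^-1] — velocity (e.g. v)

p has dimensions [L M T^-1]; m has dimensions [M].
The bracketed factor must supply [L M T^-1] / [M] = [L T^-1].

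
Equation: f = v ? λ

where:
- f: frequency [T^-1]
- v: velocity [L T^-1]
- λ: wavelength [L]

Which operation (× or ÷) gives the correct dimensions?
division (÷): f = v ÷ λ

f [T^-1]; v [L T^-1]; λ [L].
v × λ → [L^2 T^-1] ✗
v ÷ λ → [T^-1] ✓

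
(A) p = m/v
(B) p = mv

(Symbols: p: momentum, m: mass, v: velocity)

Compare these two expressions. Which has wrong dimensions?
(A)

(A) p = m/v: LHS [L M T^-1], RHS [L^-1 M T] ✗
(B) p = mv: LHS [L M T^-1], RHS [L M T^-1] ✓

Expression (A) p = m/v is dimensionally incorrect.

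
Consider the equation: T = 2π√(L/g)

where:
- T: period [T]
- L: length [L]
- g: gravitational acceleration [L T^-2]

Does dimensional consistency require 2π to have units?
No

T has dimensions [T] and √(L/g) already has dimensions [T], so the equation balances without 2π contributing any dimensions. 2π is a pure (dimensionless) number; changing or removing it would not affect dimensional consistency.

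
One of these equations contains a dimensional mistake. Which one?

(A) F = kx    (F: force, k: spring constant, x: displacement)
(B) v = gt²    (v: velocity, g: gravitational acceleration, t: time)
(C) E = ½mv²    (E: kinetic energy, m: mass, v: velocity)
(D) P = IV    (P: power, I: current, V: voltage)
(B) v = gt²

The equation (B) v = gt² is dimensionally incorrect.

LHS (v): [L T^-1]
RHS (gt²): [L] ✗

The dimensions do not match. The other three equations balance.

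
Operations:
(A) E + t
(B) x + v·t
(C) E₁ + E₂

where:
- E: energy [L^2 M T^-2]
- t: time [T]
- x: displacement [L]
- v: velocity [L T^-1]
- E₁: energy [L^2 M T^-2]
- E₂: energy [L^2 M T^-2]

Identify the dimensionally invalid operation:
(A) E + t

(A) E + t: E [L^2 M T^-2] and t [T] — different dimensions cannot be added/subtracted ✗
(B) x + v·t: x [L] and v·t [L] — same dimensions ✓
(C) E₁ + E₂: E₁ [L^2 M T^-2] and E₂ [L^2 M T^-2] — same dimensions ✓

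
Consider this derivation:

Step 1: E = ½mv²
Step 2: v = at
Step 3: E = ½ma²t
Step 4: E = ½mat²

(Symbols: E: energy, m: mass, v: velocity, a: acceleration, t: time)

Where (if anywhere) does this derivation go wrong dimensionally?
Step 3

Step 1: E = ½mv² → LHS [L^2 M T^-2], RHS [L^2 M T^-2] ✓
Step 2: v = at → LHS [L T^-1], RHS [L T^-1] ✓
Step 3: E = ½ma²t → LHS [L^2 M T^-2], RHS [L^2 M T^-3] ✗

The first dimensional inconsistency appears in step 3: E = ½ma²t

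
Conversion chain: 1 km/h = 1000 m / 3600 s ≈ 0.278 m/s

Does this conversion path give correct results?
The chain is correct (no errors).

Correct: 1 km = 1000 m, 1 h = 3600 s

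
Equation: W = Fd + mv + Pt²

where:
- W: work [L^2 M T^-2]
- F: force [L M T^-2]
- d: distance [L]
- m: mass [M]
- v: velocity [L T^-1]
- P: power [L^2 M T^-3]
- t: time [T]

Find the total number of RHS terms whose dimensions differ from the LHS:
2

LHS W: [L^2 M T^-2]
- Fd: [L^2 M T^-2] ✓
- mv: [L M T^-1] ✗
- Pt²: [L^2 M T^-1] ✗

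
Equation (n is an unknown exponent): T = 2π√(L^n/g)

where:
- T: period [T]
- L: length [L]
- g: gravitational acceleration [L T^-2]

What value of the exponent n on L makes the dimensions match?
n = 1

T has dimensions [T]; L has dimensions [L].
With n = 1: 2π√(L^1/g) has dimensions [T], matching the LHS ✓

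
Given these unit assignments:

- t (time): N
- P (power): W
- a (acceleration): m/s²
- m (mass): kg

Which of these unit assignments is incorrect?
t

The variable t (time) should have units s, not N.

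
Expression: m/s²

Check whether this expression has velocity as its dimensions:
No

The expression m/s² has dimensions [L T^-2], but velocity has dimensions [L T^-1].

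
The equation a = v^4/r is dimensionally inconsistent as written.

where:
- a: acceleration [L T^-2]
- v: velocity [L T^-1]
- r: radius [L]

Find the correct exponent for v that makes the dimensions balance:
The exponent of v should be 2: a = v^2/r

The LHS a has dimensions [L T^-2]; v has dimensions [L T^-1].
As written, the RHS v^4/r (exponent 4 on v) has dimensions [L^3 T^-4], which does not match.
With exponent 2, the RHS v^2/r has dimensions [L T^-2], matching the LHS.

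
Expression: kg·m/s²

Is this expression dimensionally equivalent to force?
Yes

The expression kg·m/s² has dimensions [L M T^-2], which is exactly force [L M T^-2].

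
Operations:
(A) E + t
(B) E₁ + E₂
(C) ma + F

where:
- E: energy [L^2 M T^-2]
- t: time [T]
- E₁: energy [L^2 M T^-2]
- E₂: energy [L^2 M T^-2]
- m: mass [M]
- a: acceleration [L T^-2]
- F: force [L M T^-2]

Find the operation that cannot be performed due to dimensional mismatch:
(A) E + t

(A) E + t: E [L^2 M T^-2] and t [T] — different dimensions cannot be added/subtracted ✗
(B) E₁ + E₂: E₁ [L^2 M T^-2] and E₂ [L^2 M T^-2] — same dimensions ✓
(C) ma + F: ma [L M T^-2] and F [L M T^-2] — same dimensions ✓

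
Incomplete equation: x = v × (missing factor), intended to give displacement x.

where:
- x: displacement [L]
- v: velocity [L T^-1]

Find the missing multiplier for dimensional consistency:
t (time), dimensions [T]

x has dimensions [L] and v has dimensions [L T^-1].
The missing factor must have dimensions [L] / [L T^-1] = [T], i.e. time (t).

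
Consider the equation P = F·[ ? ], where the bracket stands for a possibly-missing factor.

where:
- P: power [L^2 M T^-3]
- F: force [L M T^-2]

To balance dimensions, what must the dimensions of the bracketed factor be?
[L T^-1] — velocity (e.g. v)

P has dimensions [L^2 M T^-3]; F has dimensions [L M T^-2].
The bracketed factor must supply [L^2 M T^-3] / [L M T^-2] = [L T^-1].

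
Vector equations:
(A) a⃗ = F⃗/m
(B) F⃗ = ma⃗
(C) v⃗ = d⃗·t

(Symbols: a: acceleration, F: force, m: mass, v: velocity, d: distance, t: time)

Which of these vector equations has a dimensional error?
(C) v⃗ = d⃗·t

(A) a⃗ = F⃗/m: LHS [L T^-2], RHS [L T^-2] ✓ — force (vector) divided by mass (scalar)
(B) F⃗ = ma⃗: LHS [L M T^-2], RHS [L M T^-2] ✓ — Force and acceleration are vectors, mass is a scalar
(C) v⃗ = d⃗·t: LHS [L T^-1], RHS [L T] ✗ — velocity is displacement per time; should be d⃗/t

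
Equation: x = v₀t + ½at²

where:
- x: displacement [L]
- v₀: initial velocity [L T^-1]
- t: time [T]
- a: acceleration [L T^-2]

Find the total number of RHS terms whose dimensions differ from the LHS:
0

LHS x: [L]
- v₀t: [L] ✓
- ½at²: [L] ✓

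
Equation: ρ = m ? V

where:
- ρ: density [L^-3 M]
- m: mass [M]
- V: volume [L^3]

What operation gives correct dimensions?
division (÷): ρ = m ÷ V

ρ [L^-3 M]; m [M]; V [L^3].
m × V → [L^3 M] ✗
m ÷ V → [L^-3 M] ✓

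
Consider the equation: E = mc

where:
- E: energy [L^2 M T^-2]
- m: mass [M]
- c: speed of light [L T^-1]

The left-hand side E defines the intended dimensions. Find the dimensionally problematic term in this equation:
The right-hand side term mc

E has dimensions [L^2 M T^-2], but mc has dimensions [L M T^-1], so the term mc is dimensionally wrong for E.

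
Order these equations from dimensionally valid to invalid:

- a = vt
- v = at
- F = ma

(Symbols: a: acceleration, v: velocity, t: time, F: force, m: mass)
Dimensionally correct: v = at, F = ma
Dimensionally incorrect: a = vt
Ordered (correct first, then incorrect): v = at, F = ma, a = vt

- a = vt: LHS [L T^-2], RHS [L] → incorrect ✗
- v = at: LHS [L T^-1], RHS [L T^-1] → correct ✓
- F = ma: LHS [L M T^-2], RHS [L M T^-2] → correct ✓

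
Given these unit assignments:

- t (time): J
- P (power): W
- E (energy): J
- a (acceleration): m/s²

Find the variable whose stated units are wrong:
t

The variable t (time) should have units s, not J.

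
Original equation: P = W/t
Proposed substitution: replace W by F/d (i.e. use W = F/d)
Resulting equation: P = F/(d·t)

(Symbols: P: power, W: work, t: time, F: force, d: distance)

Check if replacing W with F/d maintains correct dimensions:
No

[W] = [L^2 M T^-2] and [F/d] = [M T^-2]. These differ, so the substitution replaces a quantity by one of different dimensions and the result P = F/(d·t) has LHS [L^2 M T^-3] vs RHS [M T^-3] — inconsistent.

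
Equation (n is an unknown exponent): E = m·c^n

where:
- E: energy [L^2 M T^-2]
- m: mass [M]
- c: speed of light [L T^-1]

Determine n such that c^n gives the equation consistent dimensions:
n = 2

E has dimensions [L^2 M T^-2]; c has dimensions [L T^-1].
The rest of the RHS has dimensions [M], so c^n must supply [L^2 T^-2].
With n = 2: m·c^2 has dimensions [L^2 M T^-2], matching the LHS ✓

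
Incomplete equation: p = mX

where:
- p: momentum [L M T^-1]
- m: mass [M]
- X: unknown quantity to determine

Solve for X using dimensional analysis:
X = v (velocity), dimensions [L T^-1]

p has dimensions [L M T^-1]; the rest of the RHS (m) has dimensions [M].
So X must have dimensions [L T^-1] — X = v (velocity).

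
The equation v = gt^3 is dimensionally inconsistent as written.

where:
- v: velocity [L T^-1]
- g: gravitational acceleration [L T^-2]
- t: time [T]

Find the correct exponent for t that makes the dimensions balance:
The exponent of t should be 1: v = gt

The LHS v has dimensions [L T^-1]; t has dimensions [T].
As written, the RHS gt^3 (exponent 3 on t) has dimensions [L T], which does not match.
With exponent 1, the RHS gt has dimensions [L T^-1], matching the LHS.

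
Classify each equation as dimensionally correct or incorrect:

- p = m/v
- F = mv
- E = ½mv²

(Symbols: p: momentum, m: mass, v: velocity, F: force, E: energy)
Dimensionally correct: E = ½mv²
Dimensionally incorrect: p = m/v, F = mv
Ordered (correct first, then incorrect): E = ½mv², p = m/v, F = mv

- p = m/v: LHS [L M T^-1], RHS [L^-1 M T] → incorrect ✗
- F = mv: LHS [L M T^-2], RHS [L M T^-1] → incorrect ✗
- E = ½mv²: LHS [L^2 M T^-2], RHS [L^2 M T^-2] → correct ✓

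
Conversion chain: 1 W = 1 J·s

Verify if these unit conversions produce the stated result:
The chain is incorrect (it contains an error).

Incorrect: Watt is J/s, not J·s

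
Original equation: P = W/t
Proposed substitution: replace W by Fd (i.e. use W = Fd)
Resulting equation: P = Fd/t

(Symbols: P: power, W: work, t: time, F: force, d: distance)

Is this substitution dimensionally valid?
Yes

[W] = [L^2 M T^-2] and [Fd] = [L^2 M T^-2]. These match, so the substitution replaces a quantity by one of the same dimensions and the result P = Fd/t has LHS [L^2 M T^-3] vs RHS [L^2 M T^-3] — still consistent.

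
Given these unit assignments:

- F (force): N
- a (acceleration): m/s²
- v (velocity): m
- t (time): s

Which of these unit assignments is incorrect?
v

The variable v (velocity) should have units m/s, not m.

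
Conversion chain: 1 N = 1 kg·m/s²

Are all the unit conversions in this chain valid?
The chain is correct (no errors).

Correct: Newton is defined as kg·m/s²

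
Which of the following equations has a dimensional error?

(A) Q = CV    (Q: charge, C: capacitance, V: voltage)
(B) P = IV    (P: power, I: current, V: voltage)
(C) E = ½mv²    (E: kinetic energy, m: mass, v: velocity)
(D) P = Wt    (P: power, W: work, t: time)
(D) P = Wt

The equation (D) P = Wt is dimensionally incorrect.

LHS (P): [L^2 M T^-3]
RHS (Wt): [L^2 M T^-1] ✗

The dimensions do not match. The other three equations balance.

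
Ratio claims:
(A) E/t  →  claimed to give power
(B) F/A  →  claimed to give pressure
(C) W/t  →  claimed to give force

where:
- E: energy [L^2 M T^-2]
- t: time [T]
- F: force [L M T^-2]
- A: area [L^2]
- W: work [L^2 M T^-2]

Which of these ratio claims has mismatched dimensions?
(C) W/t does not give force

(A) E/t: [L^2 M T^-3] = power [L^2 M T^-3] ✓
(B) F/A: [L^-1 M T^-2] = pressure [L^-1 M T^-2] ✓
(C) W/t: [L^2 M T^-3] ≠ force [L M T^-2] ✗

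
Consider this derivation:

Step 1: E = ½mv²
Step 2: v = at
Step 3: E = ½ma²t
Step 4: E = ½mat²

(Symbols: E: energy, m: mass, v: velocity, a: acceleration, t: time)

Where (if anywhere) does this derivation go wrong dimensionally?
Step 3

Step 1: E = ½mv² → LHS [L^2 M T^-2], RHS [L^2 M T^-2] ✓
Step 2: v = at → LHS [L T^-1], RHS [L T^-1] ✓
Step 3: E = ½ma²t → LHS [L^2 M T^-2], RHS [L^2 M T^-3] ✗

The first dimensional inconsistency appears in step 3: E = ½ma²t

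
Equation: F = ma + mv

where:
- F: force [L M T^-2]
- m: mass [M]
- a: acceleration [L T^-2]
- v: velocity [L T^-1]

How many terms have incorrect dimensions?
1

LHS F: [L M T^-2]
- ma: [L M T^-2] ✓
- mv: [L M T^-1] ✗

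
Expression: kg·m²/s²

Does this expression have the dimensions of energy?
Yes

The expression kg·m²/s² has dimensions [L^2 M T^-2], which is exactly energy [L^2 M T^-2].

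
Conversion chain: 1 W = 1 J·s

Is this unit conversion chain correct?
The chain is incorrect (it contains an error).

Incorrect: Watt is J/s, not J·s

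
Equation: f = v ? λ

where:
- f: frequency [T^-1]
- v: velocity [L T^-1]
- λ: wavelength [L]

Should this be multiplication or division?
division (÷): f = v ÷ λ

f [T^-1]; v [L T^-1]; λ [L].
v × λ → [L^2 T^-1] ✗
v ÷ λ → [T^-1] ✓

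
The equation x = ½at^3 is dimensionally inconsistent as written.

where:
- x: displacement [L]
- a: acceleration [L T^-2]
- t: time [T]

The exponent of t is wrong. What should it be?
The exponent of t should be 2: x = ½at^2

The LHS x has dimensions [L]; t has dimensions [T].
As written, the RHS ½at^3 (exponent 3 on t) has dimensions [L T], which does not match.
With exponent 2, the RHS ½at^2 has dimensions [L], matching the LHS.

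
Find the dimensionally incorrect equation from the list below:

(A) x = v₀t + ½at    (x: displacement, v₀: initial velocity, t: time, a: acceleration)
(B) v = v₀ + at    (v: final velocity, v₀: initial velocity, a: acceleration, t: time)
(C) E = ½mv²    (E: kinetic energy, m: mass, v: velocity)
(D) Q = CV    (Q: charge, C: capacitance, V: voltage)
(A) x = v₀t + ½at

The equation (A) x = v₀t + ½at is dimensionally incorrect.

LHS (x): [L]
RHS terms:
  - v₀t: [L] ✓
  - ½at: [L T^-1] ✗ (does not match LHS)

The dimensions do not match. The other three equations balance.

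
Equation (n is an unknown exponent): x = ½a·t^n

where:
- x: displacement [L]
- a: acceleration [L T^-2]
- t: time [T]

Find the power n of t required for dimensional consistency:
n = 2

x has dimensions [L]; t has dimensions [T].
The rest of the RHS has dimensions [L T^-2], so t^n must supply [T^2].
With n = 2: ½a·t^2 has dimensions [L], matching the LHS ✓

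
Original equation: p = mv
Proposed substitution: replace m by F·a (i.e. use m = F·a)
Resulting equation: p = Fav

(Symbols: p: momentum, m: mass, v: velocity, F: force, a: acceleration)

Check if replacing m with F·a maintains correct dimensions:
No

[m] = [M] and [F·a] = [L^2 M T^-4]. These differ, so the substitution replaces a quantity by one of different dimensions and the result p = Fav has LHS [L M T^-1] vs RHS [L^3 M T^-5] — inconsistent.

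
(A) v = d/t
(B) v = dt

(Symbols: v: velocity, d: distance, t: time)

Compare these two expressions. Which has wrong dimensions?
(B)

(A) v = d/t: LHS [L T^-1], RHS [L T^-1] ✓
(B) v = dt: LHS [L T^-1], RHS [L T] ✗

Expression (B) v = dt is dimensionally incorrect.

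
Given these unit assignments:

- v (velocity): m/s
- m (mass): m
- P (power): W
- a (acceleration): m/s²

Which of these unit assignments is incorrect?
m

The variable m (mass) should have units kg, not m.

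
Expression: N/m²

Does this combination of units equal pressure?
Yes

The expression N/m² has dimensions [L^-1 M T^-2], which is exactly pressure [L^-1 M T^-2].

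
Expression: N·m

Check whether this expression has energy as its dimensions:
Yes

The expression N·m has dimensions [L^2 M T^-2], which is exactly energy [L^2 M T^-2].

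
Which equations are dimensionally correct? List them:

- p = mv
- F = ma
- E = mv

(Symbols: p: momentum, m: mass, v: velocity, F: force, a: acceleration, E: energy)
Dimensionally correct: p = mv, F = ma
Dimensionally incorrect: E = mv
Ordered (correct first, then incorrect): p = mv, F = ma, E = mv

- p = mv: LHS [L M T^-1], RHS [L M T^-1] → correct ✓
- F = ma: LHS [L M T^-2], RHS [L M T^-2] → correct ✓
- E = mv: LHS [L^2 M T^-2], RHS [L M T^-1] → incorrect ✗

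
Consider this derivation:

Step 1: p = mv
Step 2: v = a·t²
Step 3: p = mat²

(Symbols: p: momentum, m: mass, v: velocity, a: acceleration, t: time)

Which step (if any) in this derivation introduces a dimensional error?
Step 2

Step 1: p = mv → LHS [L M T^-1], RHS [L M T^-1] ✓
Step 2: v = a·t² → LHS [L T^-1], RHS [L] ✗

The first dimensional inconsistency appears in step 2: v = a·t²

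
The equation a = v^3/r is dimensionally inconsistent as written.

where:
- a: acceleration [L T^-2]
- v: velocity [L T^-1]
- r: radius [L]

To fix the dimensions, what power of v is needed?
The exponent of v should be 2: a = v^2/r

The LHS a has dimensions [L T^-2]; v has dimensions [L T^-1].
As written, the RHS v^3/r (exponent 3 on v) has dimensions [L^2 T^-3], which does not match.
With exponent 2, the RHS v^2/r has dimensions [L T^-2], matching the LHS.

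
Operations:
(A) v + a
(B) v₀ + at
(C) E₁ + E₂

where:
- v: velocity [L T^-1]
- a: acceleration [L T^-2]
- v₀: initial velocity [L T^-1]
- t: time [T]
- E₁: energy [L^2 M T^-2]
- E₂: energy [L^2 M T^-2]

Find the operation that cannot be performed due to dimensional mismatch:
(A) v + a

(A) v + a: v [L T^-1] and a [L T^-2] — different dimensions cannot be added/subtracted ✗
(B) v₀ + at: v₀ [L T^-1] and at [L T^-1] — same dimensions ✓
(C) E₁ + E₂: E₁ [L^2 M T^-2] and E₂ [L^2 M T^-2] — same dimensions ✓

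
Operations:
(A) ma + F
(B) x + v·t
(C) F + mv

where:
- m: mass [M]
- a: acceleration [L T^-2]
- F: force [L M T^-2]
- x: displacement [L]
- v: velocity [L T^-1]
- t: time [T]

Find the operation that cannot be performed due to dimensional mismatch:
(C) F + mv

(A) ma + F: ma [L M T^-2] and F [L M T^-2] — same dimensions ✓
(B) x + v·t: x [L] and v·t [L] — same dimensions ✓
(C) F + mv: F [L M T^-2] and mv [L M T^-1] — different dimensions cannot be added/subtracted ✗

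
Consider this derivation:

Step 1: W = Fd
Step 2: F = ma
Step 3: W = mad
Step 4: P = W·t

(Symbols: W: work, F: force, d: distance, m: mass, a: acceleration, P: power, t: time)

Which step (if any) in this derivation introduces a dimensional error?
Step 4

Step 1: W = Fd → LHS [L^2 M T^-2], RHS [L^2 M T^-2] ✓
Step 2: F = ma → LHS [L M T^-2], RHS [L M T^-2] ✓
Step 3: W = mad → LHS [L^2 M T^-2], RHS [L^2 M T^-2] ✓
Step 4: P = W·t → LHS [L^2 M T^-3], RHS [L^2 M T^-1] ✗

The first dimensional inconsistency appears in step 4: P = W·t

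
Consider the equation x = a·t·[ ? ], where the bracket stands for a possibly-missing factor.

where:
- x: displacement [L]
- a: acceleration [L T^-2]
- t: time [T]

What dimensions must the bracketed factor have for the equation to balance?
[T] — time (e.g. t)

x has dimensions [L]; a·t has dimensions [L T^-1].
The bracketed factor must supply [L] / [L T^-1] = [T].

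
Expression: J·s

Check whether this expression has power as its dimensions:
No

The expression J·s has dimensions [L^2 M T^-1], but power has dimensions [L^2 M T^-3].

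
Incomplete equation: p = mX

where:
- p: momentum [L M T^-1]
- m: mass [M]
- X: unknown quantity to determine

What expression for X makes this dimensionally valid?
X = v (velocity), dimensions [L T^-1]

p has dimensions [L M T^-1]; the rest of the RHS (m) has dimensions [M].
So X must have dimensions [L T^-1] — X = v (velocity).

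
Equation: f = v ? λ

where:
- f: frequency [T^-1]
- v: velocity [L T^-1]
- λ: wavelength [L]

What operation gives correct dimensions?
division (÷): f = v ÷ λ

f [T^-1]; v [L T^-1]; λ [L].
v × λ → [L^2 T^-1] ✗
v ÷ λ → [T^-1] ✓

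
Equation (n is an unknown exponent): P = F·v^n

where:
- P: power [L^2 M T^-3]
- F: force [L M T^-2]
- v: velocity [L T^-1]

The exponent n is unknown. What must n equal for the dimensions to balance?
n = 1

P has dimensions [L^2 M T^-3]; v has dimensions [L T^-1].
The rest of the RHS has dimensions [L M T^-2], so v^n must supply [L T^-1].
With n = 1: F·v^1 has dimensions [L^2 M T^-3], matching the LHS ✓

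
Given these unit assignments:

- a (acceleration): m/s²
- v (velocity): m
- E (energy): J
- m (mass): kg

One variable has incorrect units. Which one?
v

The variable v (velocity) should have units m/s, not m.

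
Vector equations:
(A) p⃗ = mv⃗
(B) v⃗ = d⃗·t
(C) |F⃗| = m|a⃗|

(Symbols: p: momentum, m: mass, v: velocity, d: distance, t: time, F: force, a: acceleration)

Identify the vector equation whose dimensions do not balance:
(B) v⃗ = d⃗·t

(A) p⃗ = mv⃗: LHS [L M T^-1], RHS [L M T^-1] ✓ — mass (scalar) times velocity (vector)
(B) v⃗ = d⃗·t: LHS [L T^-1], RHS [L T] ✗ — velocity is displacement per time; should be d⃗/t
(C) |F⃗| = m|a⃗|: LHS [L M T^-2], RHS [L M T^-2] ✓ — magnitudes of vectors are scalars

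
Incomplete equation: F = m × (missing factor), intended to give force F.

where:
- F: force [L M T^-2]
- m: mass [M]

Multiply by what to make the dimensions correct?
a (acceleration), dimensions [L T^-2]

F has dimensions [L M T^-2] and m has dimensions [M].
The missing factor must have dimensions [L M T^-2] / [M] = [L T^-2], i.e. acceleration (a).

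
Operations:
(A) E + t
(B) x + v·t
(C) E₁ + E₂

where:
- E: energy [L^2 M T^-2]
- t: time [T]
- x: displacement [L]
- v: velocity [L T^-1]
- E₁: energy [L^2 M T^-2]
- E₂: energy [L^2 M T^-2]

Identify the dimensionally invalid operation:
(A) E + t

(A) E + t: E [L^2 M T^-2] and t [T] — different dimensions cannot be added/subtracted ✗
(B) x + v·t: x [L] and v·t [L] — same dimensions ✓
(C) E₁ + E₂: E₁ [L^2 M T^-2] and E₂ [L^2 M T^-2] — same dimensions ✓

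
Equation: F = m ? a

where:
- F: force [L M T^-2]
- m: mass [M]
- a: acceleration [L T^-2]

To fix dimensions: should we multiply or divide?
multiplication (×): F = m × a

F [L M T^-2]; m [M]; a [L T^-2].
m × a → [L M T^-2] ✓
m ÷ a → [L^-1 M T^2] ✗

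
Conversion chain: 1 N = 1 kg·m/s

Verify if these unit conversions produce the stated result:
The chain is incorrect (it contains an error).

Incorrect: Newton is kg·m/s², not kg·m/s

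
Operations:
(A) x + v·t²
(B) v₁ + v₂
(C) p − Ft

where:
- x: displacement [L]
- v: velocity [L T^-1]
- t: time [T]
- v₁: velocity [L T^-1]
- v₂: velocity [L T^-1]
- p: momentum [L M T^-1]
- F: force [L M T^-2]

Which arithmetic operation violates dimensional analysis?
(A) x + v·t²

(A) x + v·t²: x [L] and v·t² [L T] — different dimensions cannot be added/subtracted ✗
(B) v₁ + v₂: v₁ [L T^-1] and v₂ [L T^-1] — same dimensions ✓
(C) p − Ft: p [L M T^-1] and Ft [L M T^-1] — same dimensions ✓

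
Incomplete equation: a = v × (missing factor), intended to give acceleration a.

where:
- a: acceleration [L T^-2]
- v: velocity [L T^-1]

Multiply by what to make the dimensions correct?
1/t (inverse time), dimensions [T^-1]

a has dimensions [L T^-2] and v has dimensions [L T^-1].
The missing factor must have dimensions [L T^-2] / [L T^-1] = [T^-1], i.e. inverse time (1/t).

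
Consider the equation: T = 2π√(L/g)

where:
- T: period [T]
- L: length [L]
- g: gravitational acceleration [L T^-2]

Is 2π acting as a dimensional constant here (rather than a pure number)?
No

T has dimensions [T] and √(L/g) already has dimensions [T], so the equation balances without 2π contributing any dimensions. 2π is a pure (dimensionless) number; changing or removing it would not affect dimensional consistency.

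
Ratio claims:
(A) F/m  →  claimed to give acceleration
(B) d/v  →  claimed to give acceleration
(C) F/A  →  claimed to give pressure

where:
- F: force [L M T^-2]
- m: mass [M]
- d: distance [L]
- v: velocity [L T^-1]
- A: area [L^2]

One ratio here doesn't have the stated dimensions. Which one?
(B) d/v does not give acceleration

(A) F/m: [L T^-2] = acceleration [L T^-2] ✓
(B) d/v: [T] ≠ acceleration [L T^-2] ✗
(C) F/A: [L^-1 M T^-2] = pressure [L^-1 M T^-2] ✓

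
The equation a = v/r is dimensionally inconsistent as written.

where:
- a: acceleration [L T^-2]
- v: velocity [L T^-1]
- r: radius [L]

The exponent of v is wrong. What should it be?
The exponent of v should be 2: a = v^2/r

The LHS a has dimensions [L T^-2]; v has dimensions [L T^-1].
As written, the RHS v/r (exponent 1 on v) has dimensions [T^-1], which does not match.
With exponent 2, the RHS v^2/r has dimensions [L T^-2], matching the LHS.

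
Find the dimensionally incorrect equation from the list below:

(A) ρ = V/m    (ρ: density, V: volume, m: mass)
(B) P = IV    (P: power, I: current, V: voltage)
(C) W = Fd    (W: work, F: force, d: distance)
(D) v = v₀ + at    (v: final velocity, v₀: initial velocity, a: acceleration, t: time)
(A) ρ = V/m

The equation (A) ρ = V/m is dimensionally incorrect.

LHS (ρ): [L^-3 M]
RHS (V/m): [L^3 M^-1] ✗

The dimensions do not match. The other three equations balance.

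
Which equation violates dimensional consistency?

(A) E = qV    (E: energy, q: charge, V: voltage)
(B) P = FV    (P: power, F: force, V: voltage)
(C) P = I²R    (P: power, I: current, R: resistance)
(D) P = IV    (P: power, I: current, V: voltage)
(B) P = FV

The equation (B) P = FV is dimensionally incorrect.

LHS (P): [L^2 M T^-3]
RHS (FV): [I^-1 L^3 M^2 T^-5] ✗

The dimensions do not match. The other three equations balance.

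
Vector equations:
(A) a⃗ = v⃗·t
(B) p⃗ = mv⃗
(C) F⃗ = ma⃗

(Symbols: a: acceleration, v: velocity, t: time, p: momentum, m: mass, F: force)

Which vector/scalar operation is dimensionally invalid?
(A) a⃗ = v⃗·t

(A) a⃗ = v⃗·t: LHS [L T^-2], RHS [L] ✗ — acceleration is velocity per time; should be v⃗/t
(B) p⃗ = mv⃗: LHS [L M T^-1], RHS [L M T^-1] ✓ — mass (scalar) times velocity (vector)
(C) F⃗ = ma⃗: LHS [L M T^-2], RHS [L M T^-2] ✓ — Force and acceleration are vectors, mass is a scalar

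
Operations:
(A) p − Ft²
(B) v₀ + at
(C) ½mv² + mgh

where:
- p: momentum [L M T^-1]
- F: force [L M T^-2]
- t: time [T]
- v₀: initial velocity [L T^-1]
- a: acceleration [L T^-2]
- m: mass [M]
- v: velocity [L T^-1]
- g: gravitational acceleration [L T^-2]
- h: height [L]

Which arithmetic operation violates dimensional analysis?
(A) p − Ft²

(A) p − Ft²: p [L M T^-1] and Ft² [L M] — different dimensions cannot be added/subtracted ✗
(B) v₀ + at: v₀ [L T^-1] and at [L T^-1] — same dimensions ✓
(C) ½mv² + mgh: ½mv² [L^2 M T^-2] and mgh [L^2 M T^-2] — same dimensions ✓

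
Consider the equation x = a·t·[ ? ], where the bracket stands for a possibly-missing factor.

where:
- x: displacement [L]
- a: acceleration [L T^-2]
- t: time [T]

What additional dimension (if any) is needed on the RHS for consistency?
[T] — time (e.g. t)

x has dimensions [L]; a·t has dimensions [L T^-1].
The bracketed factor must supply [L] / [L T^-1] = [T].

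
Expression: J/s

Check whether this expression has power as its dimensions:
Yes

The expression J/s has dimensions [L^2 M T^-3], which is exactly power [L^2 M T^-3].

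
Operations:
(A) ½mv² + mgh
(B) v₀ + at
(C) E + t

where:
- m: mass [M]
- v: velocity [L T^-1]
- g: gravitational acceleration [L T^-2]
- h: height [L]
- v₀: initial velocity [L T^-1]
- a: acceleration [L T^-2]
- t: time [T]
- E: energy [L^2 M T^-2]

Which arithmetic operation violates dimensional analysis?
(C) E + t

(A) ½mv² + mgh: ½mv² [L^2 M T^-2] and mgh [L^2 M T^-2] — same dimensions ✓
(B) v₀ + at: v₀ [L T^-1] and at [L T^-1] — same dimensions ✓
(C) E + t: E [L^2 M T^-2] and t [T] — different dimensions cannot be added/subtracted ✗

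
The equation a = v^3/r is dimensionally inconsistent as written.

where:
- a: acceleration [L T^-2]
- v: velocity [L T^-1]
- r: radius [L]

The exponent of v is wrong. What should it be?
The exponent of v should be 2: a = v^2/r

The LHS a has dimensions [L T^-2]; v has dimensions [L T^-1].
As written, the RHS v^3/r (exponent 3 on v) has dimensions [L^2 T^-3], which does not match.
With exponent 2, the RHS v^2/r has dimensions [L T^-2], matching the LHS.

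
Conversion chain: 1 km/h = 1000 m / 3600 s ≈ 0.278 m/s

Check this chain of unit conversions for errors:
The chain is correct (no errors).

Correct: 1 km = 1000 m, 1 h = 3600 s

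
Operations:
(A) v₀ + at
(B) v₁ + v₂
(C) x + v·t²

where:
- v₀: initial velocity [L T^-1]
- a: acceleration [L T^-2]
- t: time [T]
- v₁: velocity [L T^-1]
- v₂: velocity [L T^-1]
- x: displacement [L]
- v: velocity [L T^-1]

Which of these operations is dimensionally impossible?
(C) x + v·t²

(A) v₀ + at: v₀ [L T^-1] and at [L T^-1] — same dimensions ✓
(B) v₁ + v₂: v₁ [L T^-1] and v₂ [L T^-1] — same dimensions ✓
(C) x + v·t²: x [L] and v·t² [L T] — different dimensions cannot be added/subtracted ✗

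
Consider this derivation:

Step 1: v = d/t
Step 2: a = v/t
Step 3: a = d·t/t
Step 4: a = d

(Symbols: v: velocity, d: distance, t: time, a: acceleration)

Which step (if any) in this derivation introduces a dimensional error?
Step 3

Step 1: v = d/t → LHS [L T^-1], RHS [L T^-1] ✓
Step 2: a = v/t → LHS [L T^-2], RHS [L T^-2] ✓
Step 3: a = d·t/t → LHS [L T^-2], RHS [L] ✗

The first dimensional inconsistency appears in step 3: a = d·t/t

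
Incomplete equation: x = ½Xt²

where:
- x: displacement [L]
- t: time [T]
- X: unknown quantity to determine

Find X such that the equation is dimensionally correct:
X = a (acceleration), dimensions [L T^-2]

x has dimensions [L]; the rest of the RHS (½ t²) has dimensions [T^2].
So X must have dimensions [L T^-2] — X = a (acceleration).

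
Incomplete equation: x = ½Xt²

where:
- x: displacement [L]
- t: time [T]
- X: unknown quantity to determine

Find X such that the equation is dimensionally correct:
X = a (acceleration), dimensions [L T^-2]

x has dimensions [L]; the rest of the RHS (½ t²) has dimensions [T^2].
So X must have dimensions [L T^-2] — X = a (acceleration).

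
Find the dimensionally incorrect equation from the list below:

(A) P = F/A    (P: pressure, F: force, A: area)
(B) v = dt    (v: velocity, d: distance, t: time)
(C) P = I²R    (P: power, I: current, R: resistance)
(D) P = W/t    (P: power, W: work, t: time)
(B) v = dt

The equation (B) v = dt is dimensionally incorrect.

LHS (v): [L T^-1]
RHS (dt): [L T] ✗

The dimensions do not match. The other three equations balance.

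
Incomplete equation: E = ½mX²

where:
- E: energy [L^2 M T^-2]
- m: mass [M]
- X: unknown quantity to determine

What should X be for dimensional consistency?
X = v (velocity), dimensions [L T^-1]

E has dimensions [L^2 M T^-2]; the rest of the RHS (½m) has dimensions [M].
So X² must have dimensions [L^2 T^-2], i.e. X has dimensions [L T^-1] — X = v (velocity).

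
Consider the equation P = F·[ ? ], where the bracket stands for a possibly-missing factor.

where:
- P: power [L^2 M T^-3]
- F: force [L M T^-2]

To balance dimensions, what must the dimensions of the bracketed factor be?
[L T^-1] — velocity (e.g. v)

P has dimensions [L^2 M T^-3]; F has dimensions [L M T^-2].
The bracketed factor must supply [L^2 M T^-3] / [L M T^-2] = [L T^-1].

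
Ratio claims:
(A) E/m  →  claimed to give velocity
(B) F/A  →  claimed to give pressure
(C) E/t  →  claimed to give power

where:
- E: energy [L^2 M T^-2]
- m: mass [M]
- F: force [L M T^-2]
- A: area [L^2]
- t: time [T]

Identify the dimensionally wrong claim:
(A) E/m does not give velocity

(A) E/m: [L^2 T^-2] ≠ velocity [L T^-1] ✗
(B) F/A: [L^-1 M T^-2] = pressure [L^-1 M T^-2] ✓
(C) E/t: [L^2 M T^-3] = power [L^2 M T^-3] ✓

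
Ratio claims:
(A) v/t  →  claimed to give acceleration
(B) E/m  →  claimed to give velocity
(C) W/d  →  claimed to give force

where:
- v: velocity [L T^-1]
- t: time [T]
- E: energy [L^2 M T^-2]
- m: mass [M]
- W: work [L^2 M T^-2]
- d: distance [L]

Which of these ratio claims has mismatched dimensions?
(B) E/m does not give velocity

(A) v/t: [L T^-2] = acceleration [L T^-2] ✓
(B) E/m: [L^2 T^-2] ≠ velocity [L T^-1] ✗
(C) W/d: [L M T^-2] = force [L M T^-2] ✓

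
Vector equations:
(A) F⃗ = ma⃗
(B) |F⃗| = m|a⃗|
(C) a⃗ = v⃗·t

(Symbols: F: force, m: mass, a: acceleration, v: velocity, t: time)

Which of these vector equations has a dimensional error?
(C) a⃗ = v⃗·t

(A) F⃗ = ma⃗: LHS [L M T^-2], RHS [L M T^-2] ✓ — Force and acceleration are vectors, mass is a scalar
(B) |F⃗| = m|a⃗|: LHS [L M T^-2], RHS [L M T^-2] ✓ — magnitudes of vectors are scalars
(C) a⃗ = v⃗·t: LHS [L T^-2], RHS [L] ✗ — acceleration is velocity per time; should be v⃗/t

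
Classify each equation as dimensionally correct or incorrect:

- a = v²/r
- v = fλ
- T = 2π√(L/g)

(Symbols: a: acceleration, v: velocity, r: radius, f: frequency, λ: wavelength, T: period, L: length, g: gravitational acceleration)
Dimensionally correct: a = v²/r, v = fλ, T = 2π√(L/g)
Dimensionally incorrect: none
Ordered (correct first, then incorrect): a = v²/r, v = fλ, T = 2π√(L/g)

- a = v²/r: LHS [L T^-2], RHS [L T^-2] → correct ✓
- v = fλ: LHS [L T^-1], RHS [L T^-1] → correct ✓
- T = 2π√(L/g): LHS [T], RHS [T] → correct ✓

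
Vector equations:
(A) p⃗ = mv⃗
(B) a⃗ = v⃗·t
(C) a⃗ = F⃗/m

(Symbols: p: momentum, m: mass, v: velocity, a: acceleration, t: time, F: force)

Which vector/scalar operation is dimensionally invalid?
(B) a⃗ = v⃗·t

(A) p⃗ = mv⃗: LHS [L M T^-1], RHS [L M T^-1] ✓ — mass (scalar) times velocity (vector)
(B) a⃗ = v⃗·t: LHS [L T^-2], RHS [L] ✗ — acceleration is velocity per time; should be v⃗/t
(C) a⃗ = F⃗/m: LHS [L T^-2], RHS [L T^-2] ✓ — force (vector) divided by mass (scalar)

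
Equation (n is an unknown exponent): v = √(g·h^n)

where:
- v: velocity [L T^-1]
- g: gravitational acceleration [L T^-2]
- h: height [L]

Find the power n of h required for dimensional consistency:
n = 1

v has dimensions [L T^-1]; h has dimensions [L].
With n = 1: √(g·h^1) has dimensions [L T^-1], matching the LHS ✓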